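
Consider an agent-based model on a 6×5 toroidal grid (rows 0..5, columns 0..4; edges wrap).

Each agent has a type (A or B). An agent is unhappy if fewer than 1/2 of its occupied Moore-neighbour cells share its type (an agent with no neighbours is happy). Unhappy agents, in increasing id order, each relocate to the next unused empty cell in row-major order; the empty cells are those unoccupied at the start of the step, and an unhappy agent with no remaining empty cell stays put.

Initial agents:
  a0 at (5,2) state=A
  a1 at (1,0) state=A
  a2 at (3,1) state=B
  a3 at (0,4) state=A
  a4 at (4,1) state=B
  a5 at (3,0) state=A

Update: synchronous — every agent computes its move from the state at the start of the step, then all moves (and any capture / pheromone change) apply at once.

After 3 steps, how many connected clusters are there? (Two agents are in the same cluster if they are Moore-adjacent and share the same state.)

t=1: a0@(0,0):A a1@(1,0):A a2@(3,1):B a3@(0,4):A a4@(0,1):B a5@(0,2):A
t=2: a0@(0,0):A a1@(1,0):A a2@(3,1):B a3@(0,4):A a4@(0,3):B a5@(1,1):A
t=3: a0@(0,0):A a1@(1,0):A a2@(3,1):B a3@(0,4):A a4@(0,1):B a5@(1,1):A

3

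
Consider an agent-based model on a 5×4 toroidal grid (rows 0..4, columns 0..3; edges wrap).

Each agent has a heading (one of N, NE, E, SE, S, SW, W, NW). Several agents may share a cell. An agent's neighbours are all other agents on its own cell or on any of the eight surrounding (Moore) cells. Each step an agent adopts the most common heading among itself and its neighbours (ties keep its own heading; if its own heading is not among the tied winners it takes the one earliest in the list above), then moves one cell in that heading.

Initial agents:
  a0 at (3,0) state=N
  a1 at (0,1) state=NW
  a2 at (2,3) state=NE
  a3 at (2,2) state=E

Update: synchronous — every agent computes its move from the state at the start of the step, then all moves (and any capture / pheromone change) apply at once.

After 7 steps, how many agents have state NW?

t=1: a0@(2,0):N a1@(4,0):NW a2@(1,0):NE a3@(2,3):E
t=2: a0@(1,0):N a1@(3,3):NW a2@(0,1):NE a3@(2,0):E
t=3: a0@(0,0):N a1@(2,2):NW a2@(4,2):NE a3@(2,1):E
t=4: a0@(4,0):N a1@(1,1):NW a2@(3,3):NE a3@(2,2):E
t=5: a0@(3,0):N a1@(0,0):NW a2@(2,0):NE a3@(2,3):E
t=6: a0@(2,0):N a1@(4,3):NW a2@(1,1):NE a3@(2,0):E
t=7: a0@(1,0):N a1@(3,2):NW a2@(0,2):NE a3@(2,1):E

1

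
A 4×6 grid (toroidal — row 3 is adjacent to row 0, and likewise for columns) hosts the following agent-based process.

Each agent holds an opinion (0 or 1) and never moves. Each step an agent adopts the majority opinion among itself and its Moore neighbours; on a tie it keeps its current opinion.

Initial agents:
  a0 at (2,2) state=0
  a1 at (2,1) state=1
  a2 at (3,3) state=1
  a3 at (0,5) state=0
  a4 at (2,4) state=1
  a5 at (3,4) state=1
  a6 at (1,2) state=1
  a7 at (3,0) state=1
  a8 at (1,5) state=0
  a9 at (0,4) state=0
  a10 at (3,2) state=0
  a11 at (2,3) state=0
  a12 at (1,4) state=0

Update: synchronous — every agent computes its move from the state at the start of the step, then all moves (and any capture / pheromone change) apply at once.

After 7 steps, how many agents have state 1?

t=1: a0@(2,2):0 a1@(2,1):1 a2@(3,3):0 a3@(0,5):0 a4@(2,4):1 a5@(3,4):1 a6@(1,2):1 a7@(3,0):1 a8@(1,5):0 a9@(0,4):0 a10@(3,2):0 a11@(2,3):0 a12@(1,4):0
t=2: a0@(2,2):0 a1@(2,1):1 a2@(3,3):0 a3@(0,5):0 a4@(2,4):0 a5@(3,4):0 a6@(1,2):1 a7@(3,0):1 a8@(1,5):0 a9@(0,4):0 a10@(3,2):0 a11@(2,3):0 a12@(1,4):0
t=3: (unchanged — steady state)

3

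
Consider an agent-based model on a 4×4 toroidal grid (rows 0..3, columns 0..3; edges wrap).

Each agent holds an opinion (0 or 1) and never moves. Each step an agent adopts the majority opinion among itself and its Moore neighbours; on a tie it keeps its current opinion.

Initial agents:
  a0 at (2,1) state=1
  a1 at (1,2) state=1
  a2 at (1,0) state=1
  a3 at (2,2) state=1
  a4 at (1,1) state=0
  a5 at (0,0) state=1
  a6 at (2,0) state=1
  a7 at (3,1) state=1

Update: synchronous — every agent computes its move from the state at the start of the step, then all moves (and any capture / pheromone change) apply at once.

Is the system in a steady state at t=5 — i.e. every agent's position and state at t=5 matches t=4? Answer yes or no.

t=1: a0@(2,1):1 a1@(1,2):1 a2@(1,0):1 a3@(2,2):1 a4@(1,1):1 a5@(0,0):1 a6@(2,0):1 a7@(3,1):1
t=2: (unchanged — steady state)

yes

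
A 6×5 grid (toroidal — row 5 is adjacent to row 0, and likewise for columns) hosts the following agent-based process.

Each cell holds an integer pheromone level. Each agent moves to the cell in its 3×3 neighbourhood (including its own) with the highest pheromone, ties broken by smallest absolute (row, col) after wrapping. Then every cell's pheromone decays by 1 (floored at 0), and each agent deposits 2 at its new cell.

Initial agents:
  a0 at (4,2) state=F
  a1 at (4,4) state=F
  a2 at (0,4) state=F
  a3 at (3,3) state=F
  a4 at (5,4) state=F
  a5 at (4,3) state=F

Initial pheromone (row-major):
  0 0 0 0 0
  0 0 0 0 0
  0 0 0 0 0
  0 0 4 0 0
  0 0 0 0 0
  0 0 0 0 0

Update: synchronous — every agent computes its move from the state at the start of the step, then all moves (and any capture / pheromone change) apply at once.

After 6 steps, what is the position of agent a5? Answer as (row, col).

(3, 2)

t=1: a0@(3,2) a1@(3,0) a2@(0,0) a3@(3,2) a4@(0,0) a5@(3,2) | pheromone: 4 0 0 0 0 / 0 0 0 0 0 / 0 0 0 0 0 / 2 0 9 0 0 / 0 0 0 0 0 / 0 0 0 0 0
t=2: a0@(3,2) a1@(3,0) a2@(0,0) a3@(3,2) a4@(0,0) a5@(3,2) | pheromone: 7 0 0 0 0 / 0 0 0 0 0 / 0 0 0 0 0 / 3 0 14 0 0 / 0 0 0 0 0 / 0 0 0 0 0
t=3: a0@(3,2) a1@(3,0) a2@(0,0) a3@(3,2) a4@(0,0) a5@(3,2) | pheromone: 10 0 0 0 0 / 0 0 0 0 0 / 0 0 0 0 0 / 4 0 19 0 0 / 0 0 0 0 0 / 0 0 0 0 0
t=4: a0@(3,2) a1@(3,0) a2@(0,0) a3@(3,2) a4@(0,0) a5@(3,2) | pheromone: 13 0 0 0 0 / 0 0 0 0 0 / 0 0 0 0 0 / 5 0 24 0 0 / 0 0 0 0 0 / 0 0 0 0 0
t=5: a0@(3,2) a1@(3,0) a2@(0,0) a3@(3,2) a4@(0,0) a5@(3,2) | pheromone: 16 0 0 0 0 / 0 0 0 0 0 / 0 0 0 0 0 / 6 0 29 0 0 / 0 0 0 0 0 / 0 0 0 0 0
t=6: a0@(3,2) a1@(3,0) a2@(0,0) a3@(3,2) a4@(0,0) a5@(3,2) | pheromone: 19 0 0 0 0 / 0 0 0 0 0 / 0 0 0 0 0 / 7 0 34 0 0 / 0 0 0 0 0 / 0 0 0 0 0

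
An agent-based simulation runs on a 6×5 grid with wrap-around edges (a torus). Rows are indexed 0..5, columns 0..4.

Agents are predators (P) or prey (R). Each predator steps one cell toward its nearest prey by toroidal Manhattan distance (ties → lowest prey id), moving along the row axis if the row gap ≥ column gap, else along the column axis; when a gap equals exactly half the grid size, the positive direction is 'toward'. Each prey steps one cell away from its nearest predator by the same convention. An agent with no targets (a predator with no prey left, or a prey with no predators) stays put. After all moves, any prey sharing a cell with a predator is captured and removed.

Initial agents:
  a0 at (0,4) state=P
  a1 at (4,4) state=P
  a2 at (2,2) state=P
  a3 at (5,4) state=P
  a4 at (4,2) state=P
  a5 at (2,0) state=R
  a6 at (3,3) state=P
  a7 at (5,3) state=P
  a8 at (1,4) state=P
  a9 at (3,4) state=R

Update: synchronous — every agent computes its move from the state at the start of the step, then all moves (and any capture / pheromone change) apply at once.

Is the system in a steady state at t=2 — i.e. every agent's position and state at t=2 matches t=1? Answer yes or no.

yes

t=1: a0@(1,4):P a1@(3,4):P a2@(2,1):P a3@(4,4):P a4@(4,3):P a6@(3,4):P a7@(4,3):P a8@(2,4):P
t=2: (unchanged — steady state)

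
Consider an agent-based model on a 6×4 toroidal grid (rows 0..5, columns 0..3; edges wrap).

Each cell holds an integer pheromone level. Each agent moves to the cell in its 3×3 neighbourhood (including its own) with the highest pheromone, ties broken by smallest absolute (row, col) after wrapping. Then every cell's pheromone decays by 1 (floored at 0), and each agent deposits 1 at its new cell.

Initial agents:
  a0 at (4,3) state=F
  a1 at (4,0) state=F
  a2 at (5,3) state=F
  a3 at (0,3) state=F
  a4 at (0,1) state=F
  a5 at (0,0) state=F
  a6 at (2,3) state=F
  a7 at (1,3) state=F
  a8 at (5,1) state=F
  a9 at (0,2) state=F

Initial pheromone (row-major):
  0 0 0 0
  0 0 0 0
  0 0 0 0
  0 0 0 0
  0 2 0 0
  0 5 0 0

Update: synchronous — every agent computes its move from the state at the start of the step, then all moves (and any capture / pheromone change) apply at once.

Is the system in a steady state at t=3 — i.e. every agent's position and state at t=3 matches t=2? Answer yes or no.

t=1: a0@(3,0) a1@(5,1) a2@(0,0) a3@(0,0) a4@(5,1) a5@(5,1) a6@(1,0) a7@(0,0) a8@(5,1) a9@(5,1) | pheromone: 3 0 0 0 / 1 0 0 0 / 0 0 0 0 / 1 0 0 0 / 0 1 0 0 / 0 9 0 0
t=2: a0@(3,0) a1@(5,1) a2@(5,1) a3@(5,1) a4@(5,1) a5@(5,1) a6@(0,0) a7@(5,1) a8@(5,1) a9@(5,1) | pheromone: 3 0 0 0 / 0 0 0 0 / 0 0 0 0 / 1 0 0 0 / 0 0 0 0 / 0 16 0 0
t=3: a0@(3,0) a1@(5,1) a2@(5,1) a3@(5,1) a4@(5,1) a5@(5,1) a6@(5,1) a7@(5,1) a8@(5,1) a9@(5,1) | pheromone: 2 0 0 0 / 0 0 0 0 / 0 0 0 0 / 1 0 0 0 / 0 0 0 0 / 0 24 0 0

no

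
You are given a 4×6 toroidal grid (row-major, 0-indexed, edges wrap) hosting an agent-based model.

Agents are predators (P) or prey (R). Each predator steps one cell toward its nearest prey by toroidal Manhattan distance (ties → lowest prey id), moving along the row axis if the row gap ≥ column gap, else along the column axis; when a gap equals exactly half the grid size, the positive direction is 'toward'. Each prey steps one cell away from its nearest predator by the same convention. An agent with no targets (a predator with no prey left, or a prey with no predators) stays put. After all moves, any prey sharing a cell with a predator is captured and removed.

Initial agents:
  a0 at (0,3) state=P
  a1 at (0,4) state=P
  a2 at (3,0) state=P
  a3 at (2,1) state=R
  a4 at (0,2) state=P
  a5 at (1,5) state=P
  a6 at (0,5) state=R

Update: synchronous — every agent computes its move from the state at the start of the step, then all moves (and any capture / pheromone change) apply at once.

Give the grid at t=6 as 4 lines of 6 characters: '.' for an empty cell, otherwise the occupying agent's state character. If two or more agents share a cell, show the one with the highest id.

...PPR
......
......
......

t=1: a0@(0,4):P a1@(0,5):P a2@(2,0):P a3@(1,1):R a4@(1,2):P a5@(0,5):P a6@(0,0):R
t=2: a0@(0,5):P a1@(0,0):P a2@(1,0):P a4@(1,1):P a5@(0,0):P a6@(0,1):R
t=3: a0@(0,0):P a1@(0,1):P a2@(0,0):P a4@(0,1):P a5@(0,1):P a6@(0,2):R
t=4: a0@(0,1):P a1@(0,2):P a2@(0,1):P a4@(0,2):P a5@(0,2):P a6@(0,3):R
t=5: a0@(0,2):P a1@(0,3):P a2@(0,2):P a4@(0,3):P a5@(0,3):P a6@(0,4):R
t=6: a0@(0,3):P a1@(0,4):P a2@(0,3):P a4@(0,4):P a5@(0,4):P a6@(0,5):R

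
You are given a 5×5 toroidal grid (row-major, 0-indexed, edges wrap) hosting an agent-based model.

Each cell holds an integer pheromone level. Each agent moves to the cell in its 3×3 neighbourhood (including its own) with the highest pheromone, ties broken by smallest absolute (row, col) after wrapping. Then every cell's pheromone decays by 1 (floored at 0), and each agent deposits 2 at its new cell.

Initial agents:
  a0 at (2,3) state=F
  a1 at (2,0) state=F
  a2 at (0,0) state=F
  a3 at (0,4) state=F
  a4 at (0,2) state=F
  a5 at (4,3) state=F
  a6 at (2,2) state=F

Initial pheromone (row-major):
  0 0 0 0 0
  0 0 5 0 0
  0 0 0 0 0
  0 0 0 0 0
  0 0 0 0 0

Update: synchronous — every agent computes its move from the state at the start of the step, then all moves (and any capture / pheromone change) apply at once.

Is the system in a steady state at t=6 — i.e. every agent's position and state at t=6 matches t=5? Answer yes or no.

t=1: a0@(1,2) a1@(1,0) a2@(0,0) a3@(0,0) a4@(1,2) a5@(0,2) a6@(1,2) | pheromone: 4 0 2 0 0 / 2 0 10 0 0 / 0 0 0 0 0 / 0 0 0 0 0 / 0 0 0 0 0
t=2: a0@(1,2) a1@(0,0) a2@(0,0) a3@(0,0) a4@(1,2) a5@(1,2) a6@(1,2) | pheromone: 9 0 1 0 0 / 1 0 17 0 0 / 0 0 0 0 0 / 0 0 0 0 0 / 0 0 0 0 0
t=3: a0@(1,2) a1@(0,0) a2@(0,0) a3@(0,0) a4@(1,2) a5@(1,2) a6@(1,2) | pheromone: 14 0 0 0 0 / 0 0 24 0 0 / 0 0 0 0 0 / 0 0 0 0 0 / 0 0 0 0 0
t=4: a0@(1,2) a1@(0,0) a2@(0,0) a3@(0,0) a4@(1,2) a5@(1,2) a6@(1,2) | pheromone: 19 0 0 0 0 / 0 0 31 0 0 / 0 0 0 0 0 / 0 0 0 0 0 / 0 0 0 0 0
t=5: a0@(1,2) a1@(0,0) a2@(0,0) a3@(0,0) a4@(1,2) a5@(1,2) a6@(1,2) | pheromone: 24 0 0 0 0 / 0 0 38 0 0 / 0 0 0 0 0 / 0 0 0 0 0 / 0 0 0 0 0
t=6: a0@(1,2) a1@(0,0) a2@(0,0) a3@(0,0) a4@(1,2) a5@(1,2) a6@(1,2) | pheromone: 29 0 0 0 0 / 0 0 45 0 0 / 0 0 0 0 0 / 0 0 0 0 0 / 0 0 0 0 0

yes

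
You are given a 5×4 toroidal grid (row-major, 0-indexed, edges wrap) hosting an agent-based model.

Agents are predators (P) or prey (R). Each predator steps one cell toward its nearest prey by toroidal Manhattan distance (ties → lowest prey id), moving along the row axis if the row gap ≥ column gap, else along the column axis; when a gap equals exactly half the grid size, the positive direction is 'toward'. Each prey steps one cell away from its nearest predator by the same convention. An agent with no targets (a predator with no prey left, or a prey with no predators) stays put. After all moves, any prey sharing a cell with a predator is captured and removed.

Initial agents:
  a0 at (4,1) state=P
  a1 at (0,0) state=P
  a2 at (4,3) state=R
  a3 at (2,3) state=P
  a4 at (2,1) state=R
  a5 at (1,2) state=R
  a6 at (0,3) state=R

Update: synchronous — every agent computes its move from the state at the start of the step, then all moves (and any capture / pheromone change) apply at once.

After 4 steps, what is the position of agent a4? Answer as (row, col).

t=1: a0@(4,2):P a1@(0,3):P a3@(3,3):P a4@(1,1):R a5@(0,2):R a6@(0,2):R
t=2: a0@(0,2):P a1@(0,2):P a3@(4,3):P a4@(2,1):R a5@(1,2):R a6@(1,2):R
t=3: a0@(1,2):P a1@(1,2):P a3@(0,3):P a4@(3,1):R a5@(2,2):R a6@(2,2):R
t=4: a0@(2,2):P a1@(2,2):P a3@(1,3):P a4@(4,1):R a5@(3,2):R a6@(3,2):R

(4, 1)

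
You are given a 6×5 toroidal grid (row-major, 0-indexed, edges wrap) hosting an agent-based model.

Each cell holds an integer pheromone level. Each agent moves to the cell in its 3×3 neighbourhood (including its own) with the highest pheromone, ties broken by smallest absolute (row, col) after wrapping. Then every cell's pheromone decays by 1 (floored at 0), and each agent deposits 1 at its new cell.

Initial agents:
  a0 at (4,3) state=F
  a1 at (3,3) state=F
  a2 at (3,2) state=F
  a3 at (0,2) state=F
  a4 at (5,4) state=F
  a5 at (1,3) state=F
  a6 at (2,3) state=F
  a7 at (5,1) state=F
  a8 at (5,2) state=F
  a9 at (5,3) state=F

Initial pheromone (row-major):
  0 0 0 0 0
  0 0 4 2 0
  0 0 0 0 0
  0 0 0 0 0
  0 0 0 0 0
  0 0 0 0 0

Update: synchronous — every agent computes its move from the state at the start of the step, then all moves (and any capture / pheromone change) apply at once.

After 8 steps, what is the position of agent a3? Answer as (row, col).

(1, 2)

t=1: a0@(3,2) a1@(2,2) a2@(2,1) a3@(1,2) a4@(0,0) a5@(1,2) a6@(1,2) a7@(0,0) a8@(0,1) a9@(0,2) | pheromone: 2 1 1 0 0 / 0 0 6 1 0 / 0 1 1 0 0 / 0 0 1 0 0 / 0 0 0 0 0 / 0 0 0 0 0
t=2: a0@(2,1) a1@(1,2) a2@(1,2) a3@(1,2) a4@(0,0) a5@(1,2) a6@(1,2) a7@(0,0) a8@(1,2) a9@(1,2) | pheromone: 3 0 0 0 0 / 0 0 12 0 0 / 0 1 0 0 0 / 0 0 0 0 0 / 0 0 0 0 0 / 0 0 0 0 0
t=3: a0@(1,2) a1@(1,2) a2@(1,2) a3@(1,2) a4@(0,0) a5@(1,2) a6@(1,2) a7@(0,0) a8@(1,2) a9@(1,2) | pheromone: 4 0 0 0 0 / 0 0 19 0 0 / 0 0 0 0 0 / 0 0 0 0 0 / 0 0 0 0 0 / 0 0 0 0 0
t=4: a0@(1,2) a1@(1,2) a2@(1,2) a3@(1,2) a4@(0,0) a5@(1,2) a6@(1,2) a7@(0,0) a8@(1,2) a9@(1,2) | pheromone: 5 0 0 0 0 / 0 0 26 0 0 / 0 0 0 0 0 / 0 0 0 0 0 / 0 0 0 0 0 / 0 0 0 0 0
t=5: a0@(1,2) a1@(1,2) a2@(1,2) a3@(1,2) a4@(0,0) a5@(1,2) a6@(1,2) a7@(0,0) a8@(1,2) a9@(1,2) | pheromone: 6 0 0 0 0 / 0 0 33 0 0 / 0 0 0 0 0 / 0 0 0 0 0 / 0 0 0 0 0 / 0 0 0 0 0
t=6: a0@(1,2) a1@(1,2) a2@(1,2) a3@(1,2) a4@(0,0) a5@(1,2) a6@(1,2) a7@(0,0) a8@(1,2) a9@(1,2) | pheromone: 7 0 0 0 0 / 0 0 40 0 0 / 0 0 0 0 0 / 0 0 0 0 0 / 0 0 0 0 0 / 0 0 0 0 0
t=7: a0@(1,2) a1@(1,2) a2@(1,2) a3@(1,2) a4@(0,0) a5@(1,2) a6@(1,2) a7@(0,0) a8@(1,2) a9@(1,2) | pheromone: 8 0 0 0 0 / 0 0 47 0 0 / 0 0 0 0 0 / 0 0 0 0 0 / 0 0 0 0 0 / 0 0 0 0 0
t=8: a0@(1,2) a1@(1,2) a2@(1,2) a3@(1,2) a4@(0,0) a5@(1,2) a6@(1,2) a7@(0,0) a8@(1,2) a9@(1,2) | pheromone: 9 0 0 0 0 / 0 0 54 0 0 / 0 0 0 0 0 / 0 0 0 0 0 / 0 0 0 0 0 / 0 0 0 0 0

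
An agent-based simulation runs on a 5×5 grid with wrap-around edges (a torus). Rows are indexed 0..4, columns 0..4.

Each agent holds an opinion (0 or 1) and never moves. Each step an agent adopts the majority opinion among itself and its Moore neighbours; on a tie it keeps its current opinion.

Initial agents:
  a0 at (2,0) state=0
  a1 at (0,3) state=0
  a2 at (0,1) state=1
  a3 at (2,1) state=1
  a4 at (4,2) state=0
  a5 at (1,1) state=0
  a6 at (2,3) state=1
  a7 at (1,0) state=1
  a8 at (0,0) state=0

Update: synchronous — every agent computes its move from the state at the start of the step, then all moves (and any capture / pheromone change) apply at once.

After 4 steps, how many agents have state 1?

1

t=1: a0@(2,0):0 a1@(0,3):0 a2@(0,1):0 a3@(2,1):1 a4@(4,2):0 a5@(1,1):0 a6@(2,3):1 a7@(1,0):1 a8@(0,0):0
t=2: a0@(2,0):0 a1@(0,3):0 a2@(0,1):0 a3@(2,1):1 a4@(4,2):0 a5@(1,1):0 a6@(2,3):1 a7@(1,0):0 a8@(0,0):0
t=3: a0@(2,0):0 a1@(0,3):0 a2@(0,1):0 a3@(2,1):0 a4@(4,2):0 a5@(1,1):0 a6@(2,3):1 a7@(1,0):0 a8@(0,0):0
t=4: (unchanged — steady state)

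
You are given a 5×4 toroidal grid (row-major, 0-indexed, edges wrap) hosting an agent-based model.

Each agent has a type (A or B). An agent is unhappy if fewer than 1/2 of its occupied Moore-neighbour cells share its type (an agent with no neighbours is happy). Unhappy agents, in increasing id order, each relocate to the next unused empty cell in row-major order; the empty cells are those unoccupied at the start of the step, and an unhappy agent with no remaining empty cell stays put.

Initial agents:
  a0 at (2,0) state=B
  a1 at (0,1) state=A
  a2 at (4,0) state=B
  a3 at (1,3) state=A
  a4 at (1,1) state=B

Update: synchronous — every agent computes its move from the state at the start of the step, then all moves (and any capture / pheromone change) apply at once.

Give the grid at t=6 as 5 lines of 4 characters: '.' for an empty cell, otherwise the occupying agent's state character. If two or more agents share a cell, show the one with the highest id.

A.BA
.B..
B...
....
....

t=1: a0@(2,0):B a1@(0,0):A a2@(0,2):B a3@(0,3):A a4@(1,1):B
t=2: (unchanged — steady state)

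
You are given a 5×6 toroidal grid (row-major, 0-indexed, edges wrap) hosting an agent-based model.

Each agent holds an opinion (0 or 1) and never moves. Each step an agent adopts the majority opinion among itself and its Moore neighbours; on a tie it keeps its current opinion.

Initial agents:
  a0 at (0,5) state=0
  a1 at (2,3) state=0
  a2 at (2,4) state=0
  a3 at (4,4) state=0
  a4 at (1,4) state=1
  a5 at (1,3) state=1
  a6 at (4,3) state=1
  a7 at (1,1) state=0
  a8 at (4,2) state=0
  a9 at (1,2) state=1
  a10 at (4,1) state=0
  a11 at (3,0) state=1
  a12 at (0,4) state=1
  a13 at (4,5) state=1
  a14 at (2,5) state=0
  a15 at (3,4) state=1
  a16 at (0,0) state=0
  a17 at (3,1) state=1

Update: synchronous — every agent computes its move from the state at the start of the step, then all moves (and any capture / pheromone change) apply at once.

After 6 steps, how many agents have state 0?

t=1: a0@(0,5):0 a1@(2,3):1 a2@(2,4):0 a3@(4,4):1 a4@(1,4):0 a5@(1,3):1 a6@(4,3):1 a7@(1,1):0 a8@(4,2):0 a9@(1,2):1 a10@(4,1):0 a11@(3,0):1 a12@(0,4):1 a13@(4,5):1 a14@(2,5):1 a15@(3,4):0 a16@(0,0):0 a17@(3,1):1
t=2: a0@(0,5):0 a1@(2,3):1 a2@(2,4):0 a3@(4,4):1 a4@(1,4):1 a5@(1,3):1 a6@(4,3):1 a7@(1,1):0 a8@(4,2):0 a9@(1,2):1 a10@(4,1):0 a11@(3,0):1 a12@(0,4):1 a13@(4,5):1 a14@(2,5):0 a15@(3,4):1 a16@(0,0):0 a17@(3,1):1
t=3: a0@(0,5):1 a1@(2,3):1 a2@(2,4):1 a3@(4,4):1 a4@(1,4):1 a5@(1,3):1 a6@(4,3):1 a7@(1,1):0 a8@(4,2):0 a9@(1,2):1 a10@(4,1):0 a11@(3,0):1 a12@(0,4):1 a13@(4,5):1 a14@(2,5):1 a15@(3,4):1 a16@(0,0):0 a17@(3,1):1
t=4: (unchanged — steady state)

4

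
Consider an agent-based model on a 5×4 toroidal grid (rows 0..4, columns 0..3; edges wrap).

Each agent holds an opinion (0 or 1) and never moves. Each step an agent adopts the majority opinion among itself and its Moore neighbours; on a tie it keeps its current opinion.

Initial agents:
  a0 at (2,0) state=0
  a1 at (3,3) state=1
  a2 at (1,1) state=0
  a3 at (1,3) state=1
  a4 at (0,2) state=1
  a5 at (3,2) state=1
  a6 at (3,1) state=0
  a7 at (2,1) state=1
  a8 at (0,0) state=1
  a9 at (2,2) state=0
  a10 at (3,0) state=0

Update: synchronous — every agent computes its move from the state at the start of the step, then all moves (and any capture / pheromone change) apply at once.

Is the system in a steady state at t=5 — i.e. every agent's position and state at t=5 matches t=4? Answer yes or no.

t=1: a0@(2,0):0 a1@(3,3):0 a2@(1,1):0 a3@(1,3):1 a4@(0,2):1 a5@(3,2):1 a6@(3,1):0 a7@(2,1):0 a8@(0,0):1 a9@(2,2):1 a10@(3,0):0
t=2: a0@(2,0):0 a1@(3,3):0 a2@(1,1):0 a3@(1,3):1 a4@(0,2):1 a5@(3,2):0 a6@(3,1):0 a7@(2,1):0 a8@(0,0):1 a9@(2,2):0 a10@(3,0):0
t=3: (unchanged — steady state)

yes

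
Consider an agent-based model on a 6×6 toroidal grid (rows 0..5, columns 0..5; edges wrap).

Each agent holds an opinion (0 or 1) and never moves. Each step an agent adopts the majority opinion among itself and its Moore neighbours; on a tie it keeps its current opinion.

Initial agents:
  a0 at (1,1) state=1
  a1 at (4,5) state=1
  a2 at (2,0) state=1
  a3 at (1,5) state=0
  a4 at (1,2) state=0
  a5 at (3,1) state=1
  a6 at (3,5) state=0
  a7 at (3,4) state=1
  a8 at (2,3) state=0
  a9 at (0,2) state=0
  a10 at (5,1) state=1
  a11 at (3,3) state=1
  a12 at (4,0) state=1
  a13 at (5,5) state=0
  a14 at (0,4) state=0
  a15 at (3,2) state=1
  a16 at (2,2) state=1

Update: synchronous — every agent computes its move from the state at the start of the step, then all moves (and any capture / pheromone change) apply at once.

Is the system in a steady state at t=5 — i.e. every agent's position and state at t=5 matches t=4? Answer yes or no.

t=1: a0@(1,1):1 a1@(4,5):1 a2@(2,0):1 a3@(1,5):0 a4@(1,2):0 a5@(3,1):1 a6@(3,5):1 a7@(3,4):1 a8@(2,3):1 a9@(0,2):0 a10@(5,1):1 a11@(3,3):1 a12@(4,0):1 a13@(5,5):0 a14@(0,4):0 a15@(3,2):1 a16@(2,2):1
t=2: a0@(1,1):1 a1@(4,5):1 a2@(2,0):1 a3@(1,5):0 a4@(1,2):1 a5@(3,1):1 a6@(3,5):1 a7@(3,4):1 a8@(2,3):1 a9@(0,2):0 a10@(5,1):1 a11@(3,3):1 a12@(4,0):1 a13@(5,5):0 a14@(0,4):0 a15@(3,2):1 a16@(2,2):1
t=3: a0@(1,1):1 a1@(4,5):1 a2@(2,0):1 a3@(1,5):0 a4@(1,2):1 a5@(3,1):1 a6@(3,5):1 a7@(3,4):1 a8@(2,3):1 a9@(0,2):1 a10@(5,1):1 a11@(3,3):1 a12@(4,0):1 a13@(5,5):0 a14@(0,4):0 a15@(3,2):1 a16@(2,2):1
t=4: (unchanged — steady state)

yes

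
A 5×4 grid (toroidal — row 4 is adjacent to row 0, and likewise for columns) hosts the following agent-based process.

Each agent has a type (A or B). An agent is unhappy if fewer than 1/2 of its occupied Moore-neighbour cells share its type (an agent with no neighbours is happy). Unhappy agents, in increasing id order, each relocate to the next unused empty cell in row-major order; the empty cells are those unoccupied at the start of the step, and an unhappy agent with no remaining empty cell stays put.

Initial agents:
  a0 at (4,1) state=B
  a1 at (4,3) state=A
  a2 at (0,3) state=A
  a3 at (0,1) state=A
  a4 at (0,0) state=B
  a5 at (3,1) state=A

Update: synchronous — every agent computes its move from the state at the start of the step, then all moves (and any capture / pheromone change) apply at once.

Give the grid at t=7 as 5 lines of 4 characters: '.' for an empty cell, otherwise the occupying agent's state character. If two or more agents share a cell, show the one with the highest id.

.BBA
A..A
....
....
...A

t=1: a0@(0,2):B a1@(4,3):A a2@(0,3):A a3@(1,0):A a4@(1,1):B a5@(1,2):A
t=2: a0@(0,0):B a1@(4,3):A a2@(0,3):A a3@(1,0):A a4@(0,1):B a5@(1,3):A
t=3: a0@(0,2):B a1@(4,3):A a2@(0,3):A a3@(1,0):A a4@(0,1):B a5@(1,3):A
t=4: a0@(0,0):B a1@(4,3):A a2@(0,3):A a3@(1,0):A a4@(0,1):B a5@(1,3):A
t=5: a0@(0,2):B a1@(4,3):A a2@(0,3):A a3@(1,0):A a4@(0,1):B a5@(1,3):A
t=6: a0@(0,0):B a1@(4,3):A a2@(0,3):A a3@(1,0):A a4@(0,1):B a5@(1,3):A
t=7: a0@(0,2):B a1@(4,3):A a2@(0,3):A a3@(1,0):A a4@(0,1):B a5@(1,3):A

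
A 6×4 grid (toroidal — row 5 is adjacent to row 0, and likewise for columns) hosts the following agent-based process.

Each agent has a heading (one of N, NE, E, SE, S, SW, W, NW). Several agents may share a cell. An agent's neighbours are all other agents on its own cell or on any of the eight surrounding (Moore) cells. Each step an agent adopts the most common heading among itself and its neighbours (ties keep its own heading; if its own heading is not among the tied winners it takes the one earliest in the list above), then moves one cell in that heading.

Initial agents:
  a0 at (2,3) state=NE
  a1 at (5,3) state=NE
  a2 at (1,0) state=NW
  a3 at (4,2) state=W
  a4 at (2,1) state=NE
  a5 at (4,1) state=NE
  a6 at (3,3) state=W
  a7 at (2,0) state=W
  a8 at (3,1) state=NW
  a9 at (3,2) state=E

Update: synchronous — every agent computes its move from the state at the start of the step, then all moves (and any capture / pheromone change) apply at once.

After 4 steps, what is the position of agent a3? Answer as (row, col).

t=1: a0@(2,2):W a1@(4,0):NE a2@(0,1):NE a3@(4,1):W a4@(1,0):NW a5@(3,2):NE a6@(3,2):W a7@(2,3):W a8@(2,2):NE a9@(2,3):NE
t=2: a0@(2,1):W a1@(3,1):NE a2@(5,2):NE a3@(4,0):W a4@(0,1):NE a5@(3,1):W a6@(3,1):W a7@(2,2):W a8@(1,3):NE a9@(1,0):NE
t=3: a0@(2,0):W a1@(3,0):W a2@(4,3):NE a3@(4,3):W a4@(5,2):NE a5@(3,0):W a6@(3,0):W a7@(2,1):W a8@(0,0):NE a9@(0,1):NE
t=4: a0@(2,3):W a1@(3,3):W a2@(4,2):W a3@(4,2):W a4@(4,3):NE a5@(3,3):W a6@(3,3):W a7@(2,0):W a8@(5,1):NE a9@(5,2):NE

(4, 2)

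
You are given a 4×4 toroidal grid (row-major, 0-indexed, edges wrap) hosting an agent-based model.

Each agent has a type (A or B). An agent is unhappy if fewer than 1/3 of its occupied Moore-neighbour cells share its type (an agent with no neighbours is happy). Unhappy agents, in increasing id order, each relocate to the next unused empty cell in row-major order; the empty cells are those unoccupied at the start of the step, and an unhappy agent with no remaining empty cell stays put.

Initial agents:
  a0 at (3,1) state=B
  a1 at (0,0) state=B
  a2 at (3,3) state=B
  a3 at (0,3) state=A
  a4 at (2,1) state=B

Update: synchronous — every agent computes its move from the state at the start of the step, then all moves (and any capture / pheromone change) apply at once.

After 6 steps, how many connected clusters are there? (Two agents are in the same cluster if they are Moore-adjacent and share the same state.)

2

t=1: a0@(3,1):B a1@(0,0):B a2@(3,3):B a3@(0,1):A a4@(2,1):B
t=2: a0@(3,1):B a1@(0,0):B a2@(3,3):B a3@(0,2):A a4@(2,1):B
t=3: a0@(3,1):B a1@(0,0):B a2@(3,3):B a3@(0,1):A a4@(2,1):B
t=4: a0@(3,1):B a1@(0,0):B a2@(3,3):B a3@(0,2):A a4@(2,1):B
t=5: a0@(3,1):B a1@(0,0):B a2@(3,3):B a3@(0,1):A a4@(2,1):B
t=6: a0@(3,1):B a1@(0,0):B a2@(3,3):B a3@(0,2):A a4@(2,1):B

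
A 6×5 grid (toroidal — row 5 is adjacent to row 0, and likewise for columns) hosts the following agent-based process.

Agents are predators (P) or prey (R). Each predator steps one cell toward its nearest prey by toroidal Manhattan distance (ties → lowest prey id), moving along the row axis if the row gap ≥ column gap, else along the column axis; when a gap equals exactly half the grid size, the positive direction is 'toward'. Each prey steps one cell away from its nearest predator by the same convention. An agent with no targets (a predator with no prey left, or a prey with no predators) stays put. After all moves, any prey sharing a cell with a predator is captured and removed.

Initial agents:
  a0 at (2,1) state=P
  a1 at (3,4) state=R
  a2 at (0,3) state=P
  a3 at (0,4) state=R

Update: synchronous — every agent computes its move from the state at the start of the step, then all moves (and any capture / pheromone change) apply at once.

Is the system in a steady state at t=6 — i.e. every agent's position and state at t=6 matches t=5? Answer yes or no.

t=1: a0@(2,0):P a1@(3,3):R a2@(0,4):P a3@(0,0):R
t=2: a0@(1,0):P a1@(3,2):R a2@(0,0):P a3@(0,1):R
t=3: a0@(0,0):P a1@(4,2):R a2@(0,1):P a3@(0,2):R
t=4: a0@(0,1):P a1@(3,2):R a2@(0,2):P a3@(0,3):R
t=5: a0@(0,2):P a1@(2,2):R a2@(0,3):P a3@(0,4):R
t=6: a0@(1,2):P a1@(3,2):R a2@(0,4):P a3@(0,0):R

no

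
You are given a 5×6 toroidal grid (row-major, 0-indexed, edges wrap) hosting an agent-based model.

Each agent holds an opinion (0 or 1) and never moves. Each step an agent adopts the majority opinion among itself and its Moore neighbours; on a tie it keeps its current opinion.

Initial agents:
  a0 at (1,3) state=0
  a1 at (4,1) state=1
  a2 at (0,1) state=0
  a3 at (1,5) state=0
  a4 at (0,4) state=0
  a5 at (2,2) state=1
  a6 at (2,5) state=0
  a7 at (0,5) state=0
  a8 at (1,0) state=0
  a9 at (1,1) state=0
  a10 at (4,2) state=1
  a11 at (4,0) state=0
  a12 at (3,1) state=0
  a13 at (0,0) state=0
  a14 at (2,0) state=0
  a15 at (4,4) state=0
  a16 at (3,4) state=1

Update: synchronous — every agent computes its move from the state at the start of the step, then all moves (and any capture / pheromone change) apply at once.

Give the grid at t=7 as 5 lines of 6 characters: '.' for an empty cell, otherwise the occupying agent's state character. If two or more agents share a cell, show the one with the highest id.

t=1: a0@(1,3):0 a1@(4,1):0 a2@(0,1):0 a3@(1,5):0 a4@(0,4):0 a5@(2,2):0 a6@(2,5):0 a7@(0,5):0 a8@(1,0):0 a9@(1,1):0 a10@(4,2):1 a11@(4,0):0 a12@(3,1):0 a13@(0,0):0 a14@(2,0):0 a15@(4,4):0 a16@(3,4):0
t=2: a0@(1,3):0 a1@(4,1):0 a2@(0,1):0 a3@(1,5):0 a4@(0,4):0 a5@(2,2):0 a6@(2,5):0 a7@(0,5):0 a8@(1,0):0 a9@(1,1):0 a10@(4,2):0 a11@(4,0):0 a12@(3,1):0 a13@(0,0):0 a14@(2,0):0 a15@(4,4):0 a16@(3,4):0
t=3: (unchanged — steady state)

00..00
00.0.0
0.0..0
.0..0.
000.0.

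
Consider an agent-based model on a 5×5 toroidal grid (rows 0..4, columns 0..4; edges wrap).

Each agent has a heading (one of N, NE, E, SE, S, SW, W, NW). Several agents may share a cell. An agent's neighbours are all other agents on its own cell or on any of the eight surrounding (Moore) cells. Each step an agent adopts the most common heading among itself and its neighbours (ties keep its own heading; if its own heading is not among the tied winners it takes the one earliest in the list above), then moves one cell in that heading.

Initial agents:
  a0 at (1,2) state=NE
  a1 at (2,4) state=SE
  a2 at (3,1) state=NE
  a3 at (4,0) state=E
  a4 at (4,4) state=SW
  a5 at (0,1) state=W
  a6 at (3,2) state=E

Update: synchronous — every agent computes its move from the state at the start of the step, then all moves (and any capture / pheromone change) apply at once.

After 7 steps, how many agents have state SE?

t=1: a0@(0,3):NE a1@(3,0):SE a2@(3,2):E a3@(4,1):E a4@(0,3):SW a5@(0,0):W a6@(3,3):E
t=2: a0@(4,4):NE a1@(4,1):SE a2@(3,3):E a3@(4,2):E a4@(1,2):SW a5@(0,4):W a6@(3,4):E
t=3: a0@(4,0):E a1@(0,2):SE a2@(3,4):E a3@(4,3):E a4@(2,1):SW a5@(0,3):W a6@(3,0):E
t=4: a0@(4,1):E a1@(1,3):SE a2@(3,0):E a3@(4,4):E a4@(3,0):SW a5@(0,2):W a6@(3,1):E
t=5: a0@(4,2):E a1@(2,4):SE a2@(3,1):E a3@(4,0):E a4@(3,1):E a5@(0,1):W a6@(3,2):E
t=6: a0@(4,3):E a1@(3,0):SE a2@(3,2):E a3@(4,1):E a4@(3,2):E a5@(0,2):E a6@(3,3):E
t=7: a0@(4,4):E a1@(4,1):SE a2@(3,3):E a3@(4,2):E a4@(3,3):E a5@(0,3):E a6@(3,4):E

1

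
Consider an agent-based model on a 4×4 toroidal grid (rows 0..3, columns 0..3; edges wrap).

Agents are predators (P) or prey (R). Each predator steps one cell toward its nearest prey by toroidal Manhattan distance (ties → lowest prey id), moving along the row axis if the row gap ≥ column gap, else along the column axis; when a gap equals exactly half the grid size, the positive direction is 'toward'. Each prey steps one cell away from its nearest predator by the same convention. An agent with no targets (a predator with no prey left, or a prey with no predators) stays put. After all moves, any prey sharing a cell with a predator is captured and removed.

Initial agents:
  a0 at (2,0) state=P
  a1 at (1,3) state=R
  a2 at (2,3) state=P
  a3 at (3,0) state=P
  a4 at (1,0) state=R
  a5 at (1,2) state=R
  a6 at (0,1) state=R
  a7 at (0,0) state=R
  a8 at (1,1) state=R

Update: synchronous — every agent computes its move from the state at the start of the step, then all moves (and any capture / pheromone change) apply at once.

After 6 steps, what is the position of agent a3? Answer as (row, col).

t=1: a0@(1,0):P a1@(0,3):R a2@(1,3):P a3@(0,0):P a5@(0,2):R a6@(1,1):R a8@(0,1):R
t=2: a0@(1,1):P a1@(3,3):R a2@(0,3):P a3@(0,3):P a5@(3,2):R a6@(1,2):R a8@(0,2):R
t=3: a0@(1,2):P a1@(2,3):R a2@(3,3):P a3@(3,3):P a5@(2,2):R a6@(1,3):R a8@(0,1):R
t=4: a0@(2,2):P a1@(1,3):R a2@(2,3):P a3@(2,3):P a5@(3,2):R a6@(1,0):R a8@(3,1):R
t=5: a0@(3,2):P a1@(0,3):R a2@(1,3):P a3@(1,3):P a5@(0,2):R a6@(0,0):R a8@(0,1):R
t=6: a0@(0,2):P a1@(3,3):R a2@(0,3):P a3@(0,3):P a5@(1,2):R a6@(3,0):R a8@(1,1):R

(0, 3)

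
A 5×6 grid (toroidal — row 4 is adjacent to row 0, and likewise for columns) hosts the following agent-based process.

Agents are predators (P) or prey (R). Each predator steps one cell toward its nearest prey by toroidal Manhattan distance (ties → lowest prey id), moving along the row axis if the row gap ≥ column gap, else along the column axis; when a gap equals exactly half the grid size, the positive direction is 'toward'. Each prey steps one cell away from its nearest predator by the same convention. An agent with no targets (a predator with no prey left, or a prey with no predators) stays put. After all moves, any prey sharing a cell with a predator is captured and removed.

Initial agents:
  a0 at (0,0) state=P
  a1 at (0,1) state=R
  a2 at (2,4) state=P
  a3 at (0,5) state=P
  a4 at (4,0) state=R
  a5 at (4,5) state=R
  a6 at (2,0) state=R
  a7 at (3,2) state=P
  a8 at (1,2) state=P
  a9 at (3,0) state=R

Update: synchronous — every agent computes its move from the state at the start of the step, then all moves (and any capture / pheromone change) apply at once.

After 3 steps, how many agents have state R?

2

t=1: a0@(0,1):P a2@(2,5):P a3@(4,5):P a4@(3,0):R a5@(3,5):R a6@(3,0):R a7@(3,1):P a8@(0,2):P a9@(2,0):R
t=2: a0@(4,1):P a2@(3,5):P a3@(3,5):P a5@(4,5):R a7@(3,0):P a8@(4,2):P a9@(2,1):R
t=3: a0@(4,0):P a2@(4,5):P a3@(4,5):P a5@(0,5):R a7@(4,0):P a8@(4,3):P a9@(1,1):R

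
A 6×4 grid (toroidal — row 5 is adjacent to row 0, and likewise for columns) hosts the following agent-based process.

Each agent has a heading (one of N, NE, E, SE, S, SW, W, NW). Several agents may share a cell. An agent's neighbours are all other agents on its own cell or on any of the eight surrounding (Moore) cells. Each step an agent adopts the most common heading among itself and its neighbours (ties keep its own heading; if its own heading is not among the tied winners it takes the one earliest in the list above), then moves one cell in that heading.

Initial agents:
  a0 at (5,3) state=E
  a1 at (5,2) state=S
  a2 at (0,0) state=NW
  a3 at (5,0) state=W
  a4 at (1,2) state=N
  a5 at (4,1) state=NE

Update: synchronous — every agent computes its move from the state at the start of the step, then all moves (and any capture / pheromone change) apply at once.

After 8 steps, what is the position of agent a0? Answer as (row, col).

(5, 3)

t=1: a0@(5,0):E a1@(0,2):S a2@(5,3):NW a3@(5,3):W a4@(0,2):N a5@(3,2):NE
t=2: a0@(5,1):E a1@(1,2):S a2@(4,2):NW a3@(5,2):W a4@(5,2):N a5@(2,3):NE
t=3: a0@(5,2):E a1@(2,2):S a2@(3,1):NW a3@(5,1):W a4@(4,2):N a5@(1,0):NE
t=4: a0@(5,3):E a1@(3,2):S a2@(2,0):NW a3@(5,0):W a4@(3,2):N a5@(0,1):NE
t=5: a0@(5,0):E a1@(4,2):S a2@(1,3):NW a3@(5,3):W a4@(2,2):N a5@(5,2):NE
t=6: a0@(5,1):E a1@(5,2):S a2@(0,2):NW a3@(5,2):W a4@(1,2):N a5@(4,3):NE
t=7: a0@(5,2):E a1@(0,2):S a2@(5,1):NW a3@(5,1):W a4@(0,2):N a5@(3,0):NE
t=8: a0@(5,3):E a1@(1,2):S a2@(4,0):NW a3@(5,0):W a4@(5,2):N a5@(2,1):NE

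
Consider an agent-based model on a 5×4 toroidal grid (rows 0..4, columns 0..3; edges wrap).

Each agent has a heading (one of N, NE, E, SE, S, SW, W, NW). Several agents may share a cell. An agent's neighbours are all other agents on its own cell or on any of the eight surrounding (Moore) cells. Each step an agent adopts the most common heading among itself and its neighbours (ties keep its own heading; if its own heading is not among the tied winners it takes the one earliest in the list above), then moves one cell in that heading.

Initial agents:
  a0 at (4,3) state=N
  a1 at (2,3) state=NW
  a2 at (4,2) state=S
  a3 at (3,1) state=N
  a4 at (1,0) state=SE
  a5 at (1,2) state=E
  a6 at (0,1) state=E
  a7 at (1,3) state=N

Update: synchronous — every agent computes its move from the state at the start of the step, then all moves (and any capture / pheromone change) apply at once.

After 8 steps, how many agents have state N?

t=1: a0@(3,3):N a1@(1,2):NW a2@(3,2):N a3@(2,1):N a4@(2,1):SE a5@(1,3):E a6@(0,2):E a7@(0,3):N
t=2: a0@(2,3):N a1@(0,2):N a2@(2,2):N a3@(1,1):N a4@(1,1):N a5@(1,0):E a6@(0,3):E a7@(0,0):E
t=3: a0@(1,3):N a1@(4,2):N a2@(1,2):N a3@(0,1):N a4@(0,1):N a5@(1,1):E a6@(0,0):E a7@(0,1):E
t=4: a0@(0,3):N a1@(3,2):N a2@(0,2):N a3@(4,1):N a4@(4,1):N a5@(1,2):E a6@(0,1):E a7@(4,1):N
t=5: a0@(4,3):N a1@(2,2):N a2@(4,2):N a3@(3,1):N a4@(3,1):N a5@(1,3):E a6@(4,1):N a7@(3,1):N
t=6: a0@(3,3):N a1@(1,2):N a2@(3,2):N a3@(2,1):N a4@(2,1):N a5@(1,0):E a6@(3,1):N a7@(2,1):N
t=7: a0@(2,3):N a1@(0,2):N a2@(2,2):N a3@(1,1):N a4@(1,1):N a5@(0,0):N a6@(2,1):N a7@(1,1):N
t=8: a0@(1,3):N a1@(4,2):N a2@(1,2):N a3@(0,1):N a4@(0,1):N a5@(4,0):N a6@(1,1):N a7@(0,1):N

8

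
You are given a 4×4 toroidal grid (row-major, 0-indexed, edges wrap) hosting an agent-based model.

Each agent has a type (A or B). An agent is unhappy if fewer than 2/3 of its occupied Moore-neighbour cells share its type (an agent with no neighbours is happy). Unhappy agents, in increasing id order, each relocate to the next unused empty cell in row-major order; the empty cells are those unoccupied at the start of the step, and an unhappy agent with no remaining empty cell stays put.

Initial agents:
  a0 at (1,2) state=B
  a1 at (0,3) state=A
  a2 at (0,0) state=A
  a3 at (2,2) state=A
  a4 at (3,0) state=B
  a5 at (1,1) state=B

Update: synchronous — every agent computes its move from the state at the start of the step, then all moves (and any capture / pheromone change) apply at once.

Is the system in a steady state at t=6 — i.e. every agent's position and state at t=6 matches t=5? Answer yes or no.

t=1: a0@(0,1):B a1@(0,2):A a2@(1,0):A a3@(1,3):A a4@(2,0):B a5@(2,1):B
t=2: a0@(0,0):B a1@(0,3):A a2@(1,1):A a3@(1,3):A a4@(1,2):B a5@(2,2):B
t=3: a0@(0,1):B a1@(0,2):A a2@(1,0):A a3@(2,0):A a4@(2,1):B a5@(2,3):B
t=4: a0@(0,0):B a1@(0,3):A a2@(1,1):A a3@(1,2):A a4@(1,3):B a5@(2,2):B
t=5: a0@(0,1):B a1@(0,2):A a2@(1,0):A a3@(2,0):A a4@(2,1):B a5@(2,3):B
t=6: a0@(0,0):B a1@(0,3):A a2@(1,1):A a3@(1,2):A a4@(1,3):B a5@(2,2):B

no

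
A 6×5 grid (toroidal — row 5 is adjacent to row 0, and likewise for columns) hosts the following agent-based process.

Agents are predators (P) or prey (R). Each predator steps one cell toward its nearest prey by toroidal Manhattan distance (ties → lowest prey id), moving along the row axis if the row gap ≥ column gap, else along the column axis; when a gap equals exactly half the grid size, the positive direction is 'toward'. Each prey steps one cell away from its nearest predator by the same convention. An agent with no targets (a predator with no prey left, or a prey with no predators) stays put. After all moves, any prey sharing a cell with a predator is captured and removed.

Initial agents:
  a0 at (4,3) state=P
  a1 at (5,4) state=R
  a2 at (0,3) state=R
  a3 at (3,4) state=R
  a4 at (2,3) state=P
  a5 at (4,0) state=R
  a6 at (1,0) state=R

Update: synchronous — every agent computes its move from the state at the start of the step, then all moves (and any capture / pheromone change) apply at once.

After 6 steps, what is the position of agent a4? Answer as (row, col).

(4, 3)

t=1: a0@(5,3):P a1@(0,4):R a3@(2,4):R a4@(1,3):P a5@(4,1):R a6@(1,1):R
t=2: a0@(0,3):P a1@(1,4):R a3@(3,4):R a4@(0,3):P a5@(4,0):R a6@(1,0):R
t=3: a0@(1,3):P a1@(2,4):R a3@(2,4):R a4@(1,3):P a5@(3,0):R a6@(1,1):R
t=4: a0@(2,3):P a1@(3,4):R a3@(3,4):R a4@(2,3):P a5@(4,0):R a6@(1,0):R
t=5: a0@(3,3):P a1@(4,4):R a3@(4,4):R a4@(3,3):P a5@(5,0):R a6@(1,1):R
t=6: a0@(4,3):P a1@(5,4):R a3@(5,4):R a4@(4,3):P a5@(0,0):R a6@(0,1):R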